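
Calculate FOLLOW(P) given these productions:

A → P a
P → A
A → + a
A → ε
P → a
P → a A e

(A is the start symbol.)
{ 'a' }

In A → P a: P is followed by a, add FIRST(a) \ {ε} = { 'a' }

Taking the union: FOLLOW(P) = { 'a' }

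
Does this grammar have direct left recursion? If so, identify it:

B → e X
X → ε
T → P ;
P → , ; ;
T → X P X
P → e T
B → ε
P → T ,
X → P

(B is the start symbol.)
Direct left recursion occurs when N → N α for some non-terminal N (the right-hand side begins with the left-hand side itself).

B → e X: starts with e
X → ε: starts with ε
T → P ;: starts with P
P → , ; ;: starts with ','
T → X P X: starts with X
P → e T: starts with e
B → ε: starts with ε
P → T ,: starts with T
X → P: starts with P

No direct left recursion found.

Answer: No direct left recursion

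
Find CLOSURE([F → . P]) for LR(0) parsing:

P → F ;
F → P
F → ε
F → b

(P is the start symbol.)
{ [F → . P], [F → . b], [F → .], [P → . F ;] }

To compute CLOSURE, for each item [A → α.Bβ] where B is a non-terminal, add [B → .γ] for all productions B → γ; repeat for the newly added items until nothing changes.

Start with: [F → . P]
  [F → . P] has the dot before P: add [P → . F ;]
  [P → . F ;] has the dot before F: add [F → .], [F → . b]
No further items can be added.

CLOSURE = { [F → . P], [F → . b], [F → .], [P → . F ;] }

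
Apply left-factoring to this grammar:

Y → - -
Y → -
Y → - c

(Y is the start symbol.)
Y → - Y'
Y' → -
Y' → ε
Y' → c

Left-factoring transforms A → αβ₁ | αβ₂ into A → αA' and A' → β₁ | β₂
(α is the longest common prefix among the alternatives). Repeat until
no nonterminal has two alternatives with a common prefix.

Round 1: Y has alternatives sharing prefix '-'. Introduce Y': Y → - Y'
  Add: Y' → -
  Add: Y' → ε
  Add: Y' → c

No remaining common prefixes — done.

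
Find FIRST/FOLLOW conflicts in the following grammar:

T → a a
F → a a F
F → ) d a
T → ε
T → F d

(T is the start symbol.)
No FIRST/FOLLOW conflicts.

Nullable non-terminals: T.
FIRST sets used below: FIRST(F) = { ')', 'a' }

T: nullable alternative(s) T → ε; FOLLOW(T) = { $ }
  T → a a: FIRST \ {ε} = { 'a' } — disjoint from FOLLOW(T)
  T → ε: FIRST \ {ε} = { } — this is the only nullable alternative, skip
  T → F d: FIRST \ {ε} = { ')', 'a' } — disjoint from FOLLOW(T)

F has no nullable alternative, so no FIRST/FOLLOW check is needed there.

No FIRST/FOLLOW conflicts found.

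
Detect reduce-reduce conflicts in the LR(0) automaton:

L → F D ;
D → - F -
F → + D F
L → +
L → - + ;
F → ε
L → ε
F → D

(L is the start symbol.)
Yes — I0: [F → .] vs [L → .]

Augment with L' → L and build the canonical LR(0) collection (I0 = CLOSURE({[L' → . L]}), then GOTO on every symbol after a dot until no new states appear). It has 16 states:
  I0: { [D → . - F -], [F → . + D F], [F → . D], [F → .], [L → . +], [L → . - + ;], [L → . F D ;], [L → .], [L' → . L] }  — shift, 2 reduces
  I1: { [D → . - F -], [F → + . D F], [L → + .] }  — shift, reduce
  I2: { [D → - . F -], [D → . - F -], [F → . + D F], [F → . D], [F → .], [L → - . + ;] }  — shift, reduce
  I3: { [F → D .] }  — reduce
  I4: { [D → . - F -], [L → F . D ;] }  — shift
  I5: { [L' → L .] }  — accept
  I6: { [D → - . F -], [D → . - F -], [F → . + D F], [F → . D], [F → .] }  — shift, reduce
  I7: { [L → F D . ;] }  — shift
  I8: { [L → F D ; .] }  — reduce
  I9: { [D → . - F -], [F → + . D F] }  — shift
  I10: { [D → - F . -] }  — shift
  I11: { [D → - F - .] }  — reduce
  I12: { [D → . - F -], [F → + D . F], [F → . + D F], [F → . D], [F → .] }  — shift, reduce
  I13: { [F → + D F .] }  — reduce
  I14: { [D → . - F -], [F → + . D F], [L → - + . ;] }  — shift
  I15: { [L → - + ; .] }  — reduce

I0 contains complete items [F → .], [L → .] — reduce-reduce conflict.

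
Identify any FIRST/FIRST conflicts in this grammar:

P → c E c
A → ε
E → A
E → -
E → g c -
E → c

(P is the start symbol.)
No FIRST/FIRST conflicts.

A FIRST/FIRST conflict occurs when two productions N → α and N → β for the same non-terminal have FIRST(α) ∩ FIRST(β) ≠ ∅ (with ε ∈ FIRST of a nullable right-hand side, so two nullable alternatives also conflict).

FIRST sets of the non-terminals at (or reachable through a nullable prefix from) the front of some alternative:
  FIRST(A) = { ε }

Productions for E:
  E → A: FIRST = { ε }
  E → -: FIRST = { '-' }
  E → g c -: FIRST = { 'g' }
  E → c: FIRST = { 'c' }
P, A have only one production, so no FIRST/FIRST conflict is possible there.

All alternatives of each non-terminal have pairwise disjoint FIRST sets.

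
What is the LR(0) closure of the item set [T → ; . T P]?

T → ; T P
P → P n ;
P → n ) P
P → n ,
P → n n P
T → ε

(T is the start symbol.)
To compute CLOSURE, for each item [A → α.Bβ] where B is a non-terminal, add [B → .γ] for all productions B → γ; repeat for the newly added items until nothing changes.

Start with: [T → ; . T P]
  [T → ; . T P] has the dot before T: add [T → . ; T P], [T → .]
No further items can be added.

CLOSURE = { [T → . ; T P], [T → .], [T → ; . T P] }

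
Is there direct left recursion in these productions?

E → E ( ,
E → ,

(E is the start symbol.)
Direct left recursion occurs when N → N α for some non-terminal N (the right-hand side begins with the left-hand side itself).

E → E ( ,: LEFT RECURSIVE (starts with E)
E → ,: starts with ','

The grammar has direct left recursion on: E.

Answer: Yes, E is left-recursive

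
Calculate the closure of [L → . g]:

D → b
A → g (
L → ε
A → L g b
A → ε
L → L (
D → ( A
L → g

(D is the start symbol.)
To compute CLOSURE, for each item [A → α.Bβ] where B is a non-terminal, add [B → .γ] for all productions B → γ; repeat for the newly added items until nothing changes.

Start with: [L → . g]
The dot precedes the terminal g, so nothing is added.

CLOSURE = { [L → . g] }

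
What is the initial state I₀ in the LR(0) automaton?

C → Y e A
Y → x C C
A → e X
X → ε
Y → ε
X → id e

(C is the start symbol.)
{ [C → . Y e A], [C' → . C], [Y → . x C C], [Y → .] }

First, augment the grammar with C' → C
I₀ = CLOSURE({ [C' → . C] }):
  [C' → . C] has the dot before C: add [C → . Y e A]
  [C → . Y e A] has the dot before Y: add [Y → . x C C], [Y → .]
No further items can be added.

I₀ = { [C → . Y e A], [C' → . C], [Y → . x C C], [Y → .] }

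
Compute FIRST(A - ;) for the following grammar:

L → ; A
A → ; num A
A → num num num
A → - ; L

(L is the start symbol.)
FIRST sets of the non-terminals involved (from the grammar, by fixed-point iteration):
  FIRST(A) = { '-', ';', 'num' }

To compute FIRST(A - ;), process the symbols left to right:
Symbol A is a non-terminal. Add FIRST(A) \ {ε} = { '-', ';', 'num' }
A is not nullable (ε ∉ FIRST(A)), so stop here.
FIRST(A - ;) = { '-', ';', 'num' }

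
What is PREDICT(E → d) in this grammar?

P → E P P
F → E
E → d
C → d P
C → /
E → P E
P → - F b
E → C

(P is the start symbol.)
PREDICT(E → d) = (FIRST(RHS) \ {ε}) ∪ (FOLLOW(E) if ε ∈ FIRST(RHS), i.e. RHS ⇒* ε)
FIRST(d) = { 'd' }
ε ∉ FIRST(d), so FOLLOW(E) is not added.
PREDICT(E → d) = { 'd' }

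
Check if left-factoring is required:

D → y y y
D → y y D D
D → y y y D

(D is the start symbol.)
Left-factoring is needed when two productions for the same non-terminal
share a common prefix on the right-hand side.

Productions for D:
  D → y y y
  D → y y D D
  D → y y y D

Found common prefix 'y y' in productions for D

Answer: Yes, D has productions with common prefix 'y y'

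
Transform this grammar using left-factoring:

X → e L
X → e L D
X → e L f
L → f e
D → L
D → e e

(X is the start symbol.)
X → e L X'
X' → ε
X' → D
X' → f
L → f e
D → L
D → e e

Left-factoring transforms A → αβ₁ | αβ₂ into A → αA' and A' → β₁ | β₂
(α is the longest common prefix among the alternatives). Repeat until
no nonterminal has two alternatives with a common prefix.

Round 1: X has alternatives sharing prefix 'e L'. Introduce X': X → e L X'
  Add: X' → ε
  Add: X' → D
  Add: X' → f

No remaining common prefixes — done.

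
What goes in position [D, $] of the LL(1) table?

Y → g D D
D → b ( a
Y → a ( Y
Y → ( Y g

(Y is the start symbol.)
Empty (error entry)

To find M[D, $], we find productions for D where $ is in the predict set (PREDICT(N → α) = (FIRST(α) \ {ε}) ∪ (FOLLOW(N) if α ⇒* ε)).

D → b ( a: PREDICT = { 'b' }

M[D, $] is empty (no production applies)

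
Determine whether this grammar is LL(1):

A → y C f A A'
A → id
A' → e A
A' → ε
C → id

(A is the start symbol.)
A grammar is LL(1) if for each non-terminal N with multiple productions, the predict sets of those productions are pairwise disjoint, where PREDICT(N → α) = (FIRST(α) \ {ε}) ∪ (FOLLOW(N) if α ⇒* ε).

Relevant sets:
  FOLLOW(A') = { $, 'e' }

For A:
  PREDICT(A → y C f A A') = { 'y' }
  PREDICT(A → id) = { 'id' }
For A':
  PREDICT(A' → e A) = { 'e' }
  PREDICT(A' → ε) = { $, 'e' }
C has a single production, so nothing to check there.

Conflict found: Predict set conflict for A': { 'e' }
The grammar is NOT LL(1).

Answer: No. Predict set conflict for A': { 'e' }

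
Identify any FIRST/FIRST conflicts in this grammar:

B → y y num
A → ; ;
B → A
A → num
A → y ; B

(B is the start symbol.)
Yes. B → y y num / B → A on { 'y' }

A FIRST/FIRST conflict occurs when two productions N → α and N → β for the same non-terminal have FIRST(α) ∩ FIRST(β) ≠ ∅ (with ε ∈ FIRST of a nullable right-hand side, so two nullable alternatives also conflict).

FIRST sets of the non-terminals at (or reachable through a nullable prefix from) the front of some alternative:
  FIRST(A) = { ';', 'num', 'y' }

Productions for B:
  B → y y num: FIRST = { 'y' }
  B → A: FIRST = { ';', 'num', 'y' }
Productions for A:
  A → ; ;: FIRST = { ';' }
  A → num: FIRST = { 'num' }
  A → y ; B: FIRST = { 'y' }

Conflict for B: B → y y num and B → A
  Overlap: { 'y' }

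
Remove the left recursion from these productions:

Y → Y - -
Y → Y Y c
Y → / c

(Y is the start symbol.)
Y is directly left-recursive. The standard transformation for
  A → A α₁ | ... | A α_m | β₁ | ... | β_n
is
  A  → β₁ A' | ... | β_n A'
  A' → α₁ A' | ... | α_m A' | ε

Y → / c becomes Y → / c Y'
Y → Y - - becomes Y' → - - Y'
Y → Y Y c becomes Y' → Y c Y'
Add Y' → ε

Resulting grammar:
Y → / c Y'
Y' → - - Y'
Y' → Y c Y'
Y' → ε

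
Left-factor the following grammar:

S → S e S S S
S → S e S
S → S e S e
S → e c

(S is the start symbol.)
S → S e S S'
S' → S S
S' → ε
S' → e
S → e c

Left-factoring transforms A → αβ₁ | αβ₂ into A → αA' and A' → β₁ | β₂
(α is the longest common prefix among the alternatives). Repeat until
no nonterminal has two alternatives with a common prefix.

Round 1: S has alternatives sharing prefix 'S e S'. Introduce S': S → S e S S'
  Add: S' → S S
  Add: S' → ε
  Add: S' → e

No remaining common prefixes — done.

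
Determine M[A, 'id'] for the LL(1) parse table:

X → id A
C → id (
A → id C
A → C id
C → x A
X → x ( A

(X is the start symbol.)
To find M[A, 'id'], we find productions for A where 'id' is in the predict set (PREDICT(N → α) = (FIRST(α) \ {ε}) ∪ (FOLLOW(N) if α ⇒* ε)).

Relevant sets:
  FIRST(C) = { 'id', 'x' }

A → id C: PREDICT = { 'id' }
  'id' is in predict set, so this production goes in M[A, 'id']
A → C id: PREDICT = { 'id', 'x' }
  'id' is in predict set, so this production goes in M[A, 'id']

M[A, 'id'] = A → id C, A → C id  (a multiply-defined cell — the grammar is not LL(1))

Answer: A → id C, A → C id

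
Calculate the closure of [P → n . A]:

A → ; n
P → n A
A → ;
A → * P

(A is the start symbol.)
To compute CLOSURE, for each item [A → α.Bβ] where B is a non-terminal, add [B → .γ] for all productions B → γ; repeat for the newly added items until nothing changes.

Start with: [P → n . A]
  [P → n . A] has the dot before A: add [A → . ; n], [A → . ;], [A → . * P]
No further items can be added.

CLOSURE = { [A → . * P], [A → . ; n], [A → . ;], [P → n . A] }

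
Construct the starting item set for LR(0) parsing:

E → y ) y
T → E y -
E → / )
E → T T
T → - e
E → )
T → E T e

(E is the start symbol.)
First, augment the grammar with E' → E
I₀ = CLOSURE({ [E' → . E] }):
  [E' → . E] has the dot before E: add [E → . y ) y], [E → . / )], [E → . T T], [E → . )]
  [E → . T T] has the dot before T: add [T → . E y -], [T → . - e], [T → . E T e]
No further items can be added.

I₀ = { [E → . )], [E → . / )], [E → . T T], [E → . y ) y], [E' → . E], [T → . - e], [T → . E T e], [T → . E y -] }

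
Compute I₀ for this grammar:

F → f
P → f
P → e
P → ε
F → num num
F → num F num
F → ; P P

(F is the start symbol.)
First, augment the grammar with F' → F
I₀ = CLOSURE({ [F' → . F] }):
  [F' → . F] has the dot before F: add [F → . f], [F → . num num], [F → . num F num], [F → . ; P P]
No further items can be added.

I₀ = { [F → . ; P P], [F → . f], [F → . num F num], [F → . num num], [F' → . F] }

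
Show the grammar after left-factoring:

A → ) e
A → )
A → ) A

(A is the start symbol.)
A → ) A'
A' → e
A' → ε
A' → A

Left-factoring transforms A → αβ₁ | αβ₂ into A → αA' and A' → β₁ | β₂
(α is the longest common prefix among the alternatives). Repeat until
no nonterminal has two alternatives with a common prefix.

Round 1: A has alternatives sharing prefix ')'. Introduce A': A → ) A'
  Add: A' → e
  Add: A' → ε
  Add: A' → A

No remaining common prefixes — done.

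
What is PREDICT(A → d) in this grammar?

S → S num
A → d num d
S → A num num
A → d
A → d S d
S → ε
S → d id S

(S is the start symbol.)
{ 'd' }

PREDICT(A → d) = (FIRST(RHS) \ {ε}) ∪ (FOLLOW(A) if ε ∈ FIRST(RHS), i.e. RHS ⇒* ε)
FIRST(d) = { 'd' }
ε ∉ FIRST(d), so FOLLOW(A) is not added.
PREDICT(A → d) = { 'd' }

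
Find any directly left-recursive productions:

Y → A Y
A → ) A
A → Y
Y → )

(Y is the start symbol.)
No direct left recursion

Direct left recursion occurs when N → N α for some non-terminal N (the right-hand side begins with the left-hand side itself).

Y → A Y: starts with A
A → ) A: starts with ')'
A → Y: starts with Y
Y → ): starts with ')'

No direct left recursion found.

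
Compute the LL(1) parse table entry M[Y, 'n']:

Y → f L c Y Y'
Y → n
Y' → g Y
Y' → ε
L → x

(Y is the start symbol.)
Y → n

To find M[Y, 'n'], we find productions for Y where 'n' is in the predict set (PREDICT(N → α) = (FIRST(α) \ {ε}) ∪ (FOLLOW(N) if α ⇒* ε)).

Y → f L c Y Y': PREDICT = { 'f' }
Y → n: PREDICT = { 'n' }
  'n' is in predict set, so this production goes in M[Y, 'n']

M[Y, 'n'] = Y → n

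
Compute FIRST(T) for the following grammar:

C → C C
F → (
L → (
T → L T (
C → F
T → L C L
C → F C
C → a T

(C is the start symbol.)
FIRST sets of the other non-terminals involved (by the same procedure, iterated to a fixed point):
  FIRST(L) = { '(' }

From T → L T (:
  - L is a non-terminal: add FIRST(L) \ {ε} = { '(' }
    L is not nullable, so stop
From T → L C L:
  - L is a non-terminal: add FIRST(L) \ {ε} = { '(' }
    L is not nullable, so stop

Collecting: FIRST(T) = { '(' }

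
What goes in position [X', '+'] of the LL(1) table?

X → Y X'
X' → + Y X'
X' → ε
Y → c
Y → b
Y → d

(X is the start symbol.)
X' → + Y X'

To find M[X', '+'], we find productions for X' where '+' is in the predict set (PREDICT(N → α) = (FIRST(α) \ {ε}) ∪ (FOLLOW(N) if α ⇒* ε)).

Relevant sets:
  FOLLOW(X') = { $ }

X' → + Y X': PREDICT = { '+' }
  '+' is in predict set, so this production goes in M[X', '+']
X' → ε: PREDICT = { $ }

M[X', '+'] = X' → + Y X'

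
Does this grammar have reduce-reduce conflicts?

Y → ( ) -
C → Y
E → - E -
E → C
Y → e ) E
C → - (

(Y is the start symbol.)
A reduce-reduce conflict occurs when an LR(0) state has two complete items [A → α .] and [B → β .] — both call for a reduction, and with no lookahead the parser cannot choose between them.

Augment with Y' → Y and build the canonical LR(0) collection (I0 = CLOSURE({[Y' → . Y]}), then GOTO on every symbol after a dot until no new states appear). It has 14 states:
  I0: { [Y → . ( ) -], [Y → . e ) E], [Y' → . Y] }  — shift
  I1: { [Y → ( . ) -] }  — shift
  I2: { [Y' → Y .] }  — accept
  I3: { [Y → e . ) E] }  — shift
  I4: { [C → . - (], [C → . Y], [E → . - E -], [E → . C], [Y → . ( ) -], [Y → . e ) E], [Y → e ) . E] }  — shift
  I5: { [C → - . (], [C → . - (], [C → . Y], [E → - . E -], [E → . - E -], [E → . C], [Y → . ( ) -], [Y → . e ) E] }  — shift
  I6: { [E → C .] }  — reduce
  I7: { [Y → e ) E .] }  — reduce
  I8: { [C → Y .] }  — reduce
  I9: { [C → - ( .], [Y → ( . ) -] }  — shift, reduce
  I10: { [E → - E . -] }  — shift
  I11: { [E → - E - .] }  — reduce
  I12: { [Y → ( ) . -] }  — shift
  I13: { [Y → ( ) - .] }  — reduce

No state contains more than one complete item.

Answer: No reduce-reduce conflicts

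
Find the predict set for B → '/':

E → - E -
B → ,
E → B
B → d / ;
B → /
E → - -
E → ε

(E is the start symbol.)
PREDICT(B → '/') = (FIRST(RHS) \ {ε}) ∪ (FOLLOW(B) if ε ∈ FIRST(RHS), i.e. RHS ⇒* ε)
FIRST('/') = { '/' }
ε ∉ FIRST('/'), so FOLLOW(B) is not added.
PREDICT(B → '/') = { '/' }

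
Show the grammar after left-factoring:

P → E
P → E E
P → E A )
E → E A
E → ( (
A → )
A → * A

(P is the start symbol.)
Left-factoring transforms A → αβ₁ | αβ₂ into A → αA' and A' → β₁ | β₂
(α is the longest common prefix among the alternatives). Repeat until
no nonterminal has two alternatives with a common prefix.

Round 1: P has alternatives sharing prefix 'E'. Introduce P': P → E P'
  Add: P' → ε
  Add: P' → E
  Add: P' → A )

No remaining common prefixes — done.

Resulting grammar:
P → E P'
P' → ε
P' → E
P' → A )
E → E A
E → ( (
A → )
A → * A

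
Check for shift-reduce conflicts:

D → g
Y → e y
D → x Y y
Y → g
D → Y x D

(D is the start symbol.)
No shift-reduce conflicts

Augment with D' → D and build the canonical LR(0) collection (I0 = CLOSURE({[D' → . D]}), then GOTO on every symbol after a dot until no new states appear). It has 12 states:
  I0: { [D → . Y x D], [D → . g], [D → . x Y y], [D' → . D], [Y → . e y], [Y → . g] }  — shift
  I1: { [D' → D .] }  — accept
  I2: { [D → Y . x D] }  — shift
  I3: { [Y → e . y] }  — shift
  I4: { [D → g .], [Y → g .] }  — 2 reduces
  I5: { [D → x . Y y], [Y → . e y], [Y → . g] }  — shift
  I6: { [D → x Y . y] }  — shift
  I7: { [Y → g .] }  — reduce
  I8: { [D → x Y y .] }  — reduce
  I9: { [Y → e y .] }  — reduce
  I10: { [D → . Y x D], [D → . g], [D → . x Y y], [D → Y x . D], [Y → . e y], [Y → . g] }  — shift
  I11: { [D → Y x D .] }  — reduce

No state contains both a complete item and a shift item.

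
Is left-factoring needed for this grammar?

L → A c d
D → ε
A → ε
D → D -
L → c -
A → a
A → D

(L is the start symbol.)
Left-factoring is needed when two productions for the same non-terminal
share a common prefix on the right-hand side.

Productions for L:
  L → A c d
  L → c -
Productions for D:
  D → ε
  D → D -
Productions for A:
  A → ε
  A → a
  A → D

No common prefixes found.

Answer: No, left-factoring is not needed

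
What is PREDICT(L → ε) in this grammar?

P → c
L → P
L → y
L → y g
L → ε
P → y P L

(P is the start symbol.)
{ $, 'c', 'y' }

PREDICT(L → ε) = (FIRST(RHS) \ {ε}) ∪ (FOLLOW(L) if ε ∈ FIRST(RHS), i.e. RHS ⇒* ε)
The right-hand side is ε (FIRST(ε) = { ε }), so the predict set is FOLLOW(L) = { $, 'c', 'y' }
PREDICT(L → ε) = { $, 'c', 'y' }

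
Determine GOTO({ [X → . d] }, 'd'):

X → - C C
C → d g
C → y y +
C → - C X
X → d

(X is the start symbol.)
GOTO(I, 'd') = CLOSURE({ [A → αX.β] : [A → α.Xβ] ∈ I, X = 'd' })

Items with dot before 'd', with the dot advanced:
  [X → . d] → [X → d .]
Closure adds nothing (no advanced item has the dot before a non-terminal).

GOTO = { [X → d .] }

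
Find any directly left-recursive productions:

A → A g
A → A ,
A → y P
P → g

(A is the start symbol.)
Yes, A is left-recursive

Direct left recursion occurs when N → N α for some non-terminal N (the right-hand side begins with the left-hand side itself).

A → A g: LEFT RECURSIVE (starts with A)
A → A ,: LEFT RECURSIVE (starts with A)
A → y P: starts with y
P → g: starts with g

The grammar has direct left recursion on: A.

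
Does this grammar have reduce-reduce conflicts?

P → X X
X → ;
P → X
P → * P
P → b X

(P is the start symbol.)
No reduce-reduce conflicts

A reduce-reduce conflict occurs when an LR(0) state has two complete items [A → α .] and [B → β .] — both call for a reduction, and with no lookahead the parser cannot choose between them.

Augment with P' → P and build the canonical LR(0) collection (I0 = CLOSURE({[P' → . P]}), then GOTO on every symbol after a dot until no new states appear). It has 9 states:
  I0: { [P → . * P], [P → . X X], [P → . X], [P → . b X], [P' → . P], [X → . ;] }  — shift
  I1: { [P → * . P], [P → . * P], [P → . X X], [P → . X], [P → . b X], [X → . ;] }  — shift
  I2: { [X → ; .] }  — reduce
  I3: { [P' → P .] }  — accept
  I4: { [P → X . X], [P → X .], [X → . ;] }  — shift, reduce
  I5: { [P → b . X], [X → . ;] }  — shift
  I6: { [P → b X .] }  — reduce
  I7: { [P → X X .] }  — reduce
  I8: { [P → * P .] }  — reduce

No state contains more than one complete item.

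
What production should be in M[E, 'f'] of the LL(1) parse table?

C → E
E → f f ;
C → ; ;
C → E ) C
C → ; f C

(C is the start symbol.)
E → f f ;

To find M[E, 'f'], we find productions for E where 'f' is in the predict set (PREDICT(N → α) = (FIRST(α) \ {ε}) ∪ (FOLLOW(N) if α ⇒* ε)).

E → f f ;: PREDICT = { 'f' }
  'f' is in predict set, so this production goes in M[E, 'f']

M[E, 'f'] = E → f f ;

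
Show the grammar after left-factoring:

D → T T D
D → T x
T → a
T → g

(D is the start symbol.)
Left-factoring transforms A → αβ₁ | αβ₂ into A → αA' and A' → β₁ | β₂
(α is the longest common prefix among the alternatives). Repeat until
no nonterminal has two alternatives with a common prefix.

Round 1: D has alternatives sharing prefix 'T'. Introduce D': D → T D'
  Add: D' → T D
  Add: D' → x

No remaining common prefixes — done.

Resulting grammar:
D → T D'
D' → T D
D' → x
T → a
T → g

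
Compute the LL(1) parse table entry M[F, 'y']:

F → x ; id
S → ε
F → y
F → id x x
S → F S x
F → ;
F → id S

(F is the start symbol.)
To find M[F, 'y'], we find productions for F where 'y' is in the predict set (PREDICT(N → α) = (FIRST(α) \ {ε}) ∪ (FOLLOW(N) if α ⇒* ε)).

F → x ; id: PREDICT = { 'x' }
F → y: PREDICT = { 'y' }
  'y' is in predict set, so this production goes in M[F, 'y']
F → id x x: PREDICT = { 'id' }
F → ;: PREDICT = { ';' }
F → id S: PREDICT = { 'id' }

M[F, 'y'] = F → y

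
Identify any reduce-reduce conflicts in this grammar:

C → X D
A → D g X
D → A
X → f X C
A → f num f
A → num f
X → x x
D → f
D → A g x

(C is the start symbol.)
No reduce-reduce conflicts

A reduce-reduce conflict occurs when an LR(0) state has two complete items [A → α .] and [B → β .] — both call for a reduction, and with no lookahead the parser cannot choose between them.

Augment with C' → C and build the canonical LR(0) collection (I0 = CLOSURE({[C' → . C]}), then GOTO on every symbol after a dot until no new states appear). It has 19 states:
  I0: { [C → . X D], [C' → . C], [X → . f X C], [X → . x x] }  — shift
  I1: { [C' → C .] }  — accept
  I2: { [A → . D g X], [A → . f num f], [A → . num f], [C → X . D], [D → . A g x], [D → . A], [D → . f] }  — shift
  I3: { [X → . f X C], [X → . x x], [X → f . X C] }  — shift
  I4: { [X → x . x] }  — shift
  I5: { [X → x x .] }  — reduce
  I6: { [C → . X D], [X → . f X C], [X → . x x], [X → f X . C] }  — shift
  I7: { [X → f X C .] }  — reduce
  I8: { [D → A . g x], [D → A .] }  — shift, reduce
  I9: { [A → D . g X], [C → X D .] }  — shift, reduce
  I10: { [A → f . num f], [D → f .] }  — shift, reduce
  I11: { [A → num . f] }  — shift
  I12: { [A → num f .] }  — reduce
  I13: { [A → f num . f] }  — shift
  I14: { [A → f num f .] }  — reduce
  I15: { [A → D g . X], [X → . f X C], [X → . x x] }  — shift
  I16: { [A → D g X .] }  — reduce
  I17: { [D → A g . x] }  — shift
  I18: { [D → A g x .] }  — reduce

No state contains more than one complete item.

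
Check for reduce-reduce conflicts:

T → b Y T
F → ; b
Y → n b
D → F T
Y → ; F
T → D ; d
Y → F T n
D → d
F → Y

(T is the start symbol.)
Augment with T' → T and build the canonical LR(0) collection (I0 = CLOSURE({[T' → . T]}), then GOTO on every symbol after a dot until no new states appear). It has 20 states:
  I0: { [D → . F T], [D → . d], [F → . ; b], [F → . Y], [T → . D ; d], [T → . b Y T], [T' → . T], [Y → . ; F], [Y → . F T n], [Y → . n b] }  — shift
  I1: { [F → . ; b], [F → . Y], [F → ; . b], [Y → . ; F], [Y → . F T n], [Y → . n b], [Y → ; . F] }  — shift
  I2: { [T → D . ; d] }  — shift
  I3: { [D → . F T], [D → . d], [D → F . T], [F → . ; b], [F → . Y], [T → . D ; d], [T → . b Y T], [Y → . ; F], [Y → . F T n], [Y → . n b], [Y → F . T n] }  — shift
  I4: { [T' → T .] }  — accept
  I5: { [F → Y .] }  — reduce
  I6: { [F → . ; b], [F → . Y], [T → b . Y T], [Y → . ; F], [Y → . F T n], [Y → . n b] }  — shift
  I7: { [D → d .] }  — reduce
  I8: { [Y → n . b] }  — shift
  I9: { [Y → n b .] }  — reduce
  I10: { [D → . F T], [D → . d], [F → . ; b], [F → . Y], [T → . D ; d], [T → . b Y T], [Y → . ; F], [Y → . F T n], [Y → . n b], [Y → F . T n] }  — shift
  I11: { [D → . F T], [D → . d], [F → . ; b], [F → . Y], [F → Y .], [T → . D ; d], [T → . b Y T], [T → b Y . T], [Y → . ; F], [Y → . F T n], [Y → . n b] }  — shift, reduce
  I12: { [T → b Y T .] }  — reduce
  I13: { [Y → F T . n] }  — shift
  I14: { [Y → F T n .] }  — reduce
  I15: { [D → F T .], [Y → F T . n] }  — shift, reduce
  I16: { [T → D ; . d] }  — shift
  I17: { [T → D ; d .] }  — reduce
  I18: { [D → . F T], [D → . d], [F → . ; b], [F → . Y], [T → . D ; d], [T → . b Y T], [Y → . ; F], [Y → . F T n], [Y → . n b], [Y → ; F .], [Y → F . T n] }  — shift, reduce
  I19: { [F → ; b .] }  — reduce

No state contains more than one complete item.

Answer: No reduce-reduce conflicts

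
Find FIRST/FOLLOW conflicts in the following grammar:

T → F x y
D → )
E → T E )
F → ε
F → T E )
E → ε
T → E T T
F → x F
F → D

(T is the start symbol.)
Yes. E → T E ')' with FOLLOW(E) on { ')', 'x' }; F → T E ')' with FOLLOW(F) on { 'x' }; F → x F with FOLLOW(F) on { 'x' }

A FIRST/FOLLOW conflict occurs when a non-terminal N has a nullable alternative N → β (β ⇒* ε) and another alternative N → α with FIRST(α) ∩ FOLLOW(N) ≠ ∅: on such a lookahead the parser cannot decide between expanding α and letting N vanish via β.

Nullable non-terminals: E, F.
FIRST sets used below: FIRST(T) = { ')', 'x' }, FIRST(D) = { ')' }

E: nullable alternative(s) E → ε; FOLLOW(E) = { ')', 'x' }
  E → T E ): FIRST \ {ε} = { ')', 'x' } — overlaps FOLLOW(E) on { ')', 'x' }: CONFLICT
  E → ε: FIRST \ {ε} = { } — this is the only nullable alternative, skip

F: nullable alternative(s) F → ε; FOLLOW(F) = { 'x' }
  F → ε: FIRST \ {ε} = { } — this is the only nullable alternative, skip
  F → T E ): FIRST \ {ε} = { ')', 'x' } — overlaps FOLLOW(F) on { 'x' }: CONFLICT
  F → x F: FIRST \ {ε} = { 'x' } — overlaps FOLLOW(F) on { 'x' }: CONFLICT
  F → D: FIRST \ {ε} = { ')' } — disjoint from FOLLOW(F)

D, T have no nullable alternative, so no FIRST/FOLLOW check is needed there.

So the grammar has 3 FIRST/FOLLOW conflicts (marked CONFLICT above).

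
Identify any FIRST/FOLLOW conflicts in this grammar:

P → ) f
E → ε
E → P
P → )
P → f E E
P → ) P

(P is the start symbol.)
Yes. E → P with FOLLOW(E) on { ')', 'f' }

A FIRST/FOLLOW conflict occurs when a non-terminal N has a nullable alternative N → β (β ⇒* ε) and another alternative N → α with FIRST(α) ∩ FOLLOW(N) ≠ ∅: on such a lookahead the parser cannot decide between expanding α and letting N vanish via β.

Nullable non-terminals: E.
FIRST sets used below: FIRST(P) = { ')', 'f' }

E: nullable alternative(s) E → ε; FOLLOW(E) = { $, ')', 'f' }
  E → ε: FIRST \ {ε} = { } — this is the only nullable alternative, skip
  E → P: FIRST \ {ε} = { ')', 'f' } — overlaps FOLLOW(E) on { ')', 'f' }: CONFLICT

P has no nullable alternative, so no FIRST/FOLLOW check is needed there.

So the grammar has 1 FIRST/FOLLOW conflict (marked CONFLICT above).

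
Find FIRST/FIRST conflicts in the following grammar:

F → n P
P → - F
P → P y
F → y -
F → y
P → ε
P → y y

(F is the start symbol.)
FIRST sets of the non-terminals at (or reachable through a nullable prefix from) the front of some alternative:
  FIRST(P) = { '-', 'y', ε }

Productions for F:
  F → n P: FIRST = { 'n' }
  F → y -: FIRST = { 'y' }
  F → y: FIRST = { 'y' }
Productions for P:
  P → - F: FIRST = { '-' }
  P → P y: FIRST = { '-', 'y' }
  P → ε: FIRST = { ε }
  P → y y: FIRST = { 'y' }

Conflict for F: F → y - and F → y
  Overlap: { 'y' }
Conflict for P: P → - F and P → P y
  Overlap: { '-' }
Conflict for P: P → P y and P → y y
  Overlap: { 'y' }

Answer: Yes. F → y '-' / F → y on { 'y' }; P → '-' F / P → P y on { '-' }; P → P y / P → y y on { 'y' }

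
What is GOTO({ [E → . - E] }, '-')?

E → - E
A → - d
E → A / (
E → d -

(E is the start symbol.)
{ [A → . - d], [E → - . E], [E → . - E], [E → . A / (], [E → . d -] }

GOTO(I, '-') = CLOSURE({ [A → αX.β] : [A → α.Xβ] ∈ I, X = '-' })

Items with dot before '-', with the dot advanced:
  [E → . - E] → [E → - . E]
Closure of the advanced items:
  [E → - . E] has the dot before E: add [E → . - E], [E → . A / (], [E → . d -]
  [E → . A / (] has the dot before A: add [A → . - d]

GOTO = { [A → . - d], [E → - . E], [E → . - E], [E → . A / (], [E → . d -] }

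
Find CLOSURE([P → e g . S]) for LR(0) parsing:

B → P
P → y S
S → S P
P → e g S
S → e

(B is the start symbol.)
To compute CLOSURE, for each item [A → α.Bβ] where B is a non-terminal, add [B → .γ] for all productions B → γ; repeat for the newly added items until nothing changes.

Start with: [P → e g . S]
  [P → e g . S] has the dot before S: add [S → . S P], [S → . e]
No further items can be added.

CLOSURE = { [P → e g . S], [S → . S P], [S → . e] }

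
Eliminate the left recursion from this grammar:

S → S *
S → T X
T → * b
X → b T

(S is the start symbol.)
S → T X S'
S' → * S'
S' → ε
T → * b
X → b T

S is directly left-recursive. The standard transformation for
  A → A α₁ | ... | A α_m | β₁ | ... | β_n
is
  A  → β₁ A' | ... | β_n A'
  A' → α₁ A' | ... | α_m A' | ε

S → T X becomes S → T X S'
S → S * becomes S' → * S'
Add S' → ε

Productions for other non-terminals are unchanged:
  T → * b
  X → b T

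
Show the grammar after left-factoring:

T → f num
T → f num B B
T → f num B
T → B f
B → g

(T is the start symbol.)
Left-factoring transforms A → αβ₁ | αβ₂ into A → αA' and A' → β₁ | β₂
(α is the longest common prefix among the alternatives). Repeat until
no nonterminal has two alternatives with a common prefix.

Round 1: T has alternatives sharing prefix 'f num'. Introduce T': T → f num T'
  Add: T' → ε
  Add: T' → B B
  Add: T' → B

Round 2: T' has alternatives sharing prefix 'B'. Introduce T'': T' → B T''
  Add: T'' → B
  Add: T'' → ε

No remaining common prefixes — done.

Resulting grammar:
T → f num T'
T' → ε
T' → B T''
T'' → B
T'' → ε
T → B f
B → g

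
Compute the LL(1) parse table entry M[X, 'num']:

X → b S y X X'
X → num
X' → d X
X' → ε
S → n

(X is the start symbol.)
X → num

To find M[X, 'num'], we find productions for X where 'num' is in the predict set (PREDICT(N → α) = (FIRST(α) \ {ε}) ∪ (FOLLOW(N) if α ⇒* ε)).

X → b S y X X': PREDICT = { 'b' }
X → num: PREDICT = { 'num' }
  'num' is in predict set, so this production goes in M[X, 'num']

M[X, 'num'] = X → num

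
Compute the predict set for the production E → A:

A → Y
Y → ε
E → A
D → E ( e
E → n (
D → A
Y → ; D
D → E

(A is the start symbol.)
{ $, '(', ';' }

PREDICT(E → A) = (FIRST(RHS) \ {ε}) ∪ (FOLLOW(E) if ε ∈ FIRST(RHS), i.e. RHS ⇒* ε)
FIRST(A) = { ';', ε }
FIRST(A) = { ';', ε }
ε ∈ FIRST(A) (the right-hand side is nullable), so add FOLLOW(E) = { $, '(' }
PREDICT(E → A) = { $, '(', ';' }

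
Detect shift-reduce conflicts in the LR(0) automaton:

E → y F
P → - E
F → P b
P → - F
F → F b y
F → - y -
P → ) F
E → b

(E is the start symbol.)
Augment with E' → E and build the canonical LR(0) collection (I0 = CLOSURE({[E' → . E]}), then GOTO on every symbol after a dot until no new states appear). It has 16 states:
  I0: { [E → . b], [E → . y F], [E' → . E] }  — shift
  I1: { [E' → E .] }  — accept
  I2: { [E → b .] }  — reduce
  I3: { [E → y . F], [F → . - y -], [F → . F b y], [F → . P b], [P → . ) F], [P → . - E], [P → . - F] }  — shift
  I4: { [F → . - y -], [F → . F b y], [F → . P b], [P → ) . F], [P → . ) F], [P → . - E], [P → . - F] }  — shift
  I5: { [E → . b], [E → . y F], [F → - . y -], [F → . - y -], [F → . F b y], [F → . P b], [P → - . E], [P → - . F], [P → . ) F], [P → . - E], [P → . - F] }  — shift
  I6: { [E → y F .], [F → F . b y] }  — shift, reduce
  I7: { [F → P . b] }  — shift
  I8: { [F → P b .] }  — reduce
  I9: { [F → F b . y] }  — shift
  I10: { [F → F b y .] }  — reduce
  I11: { [P → - E .] }  — reduce
  I12: { [F → F . b y], [P → - F .] }  — shift, reduce
  I13: { [E → y . F], [F → - y . -], [F → . - y -], [F → . F b y], [F → . P b], [P → . ) F], [P → . - E], [P → . - F] }  — shift
  I14: { [E → . b], [E → . y F], [F → - . y -], [F → - y - .], [F → . - y -], [F → . F b y], [F → . P b], [P → - . E], [P → - . F], [P → . ) F], [P → . - E], [P → . - F] }  — shift, reduce
  I15: { [F → F . b y], [P → ) F .] }  — shift, reduce

I6 contains reduce item [E → y F .] and shift item [F → F . b y] — shift-reduce conflict.
I12 contains reduce item [P → - F .] and shift item [F → F . b y] — shift-reduce conflict.
I14 contains reduce item [F → - y - .] and shift items [E → . b], [E → . y F], [F → . - y -], [F → - . y -], [P → . ) F], [P → . - E], [P → . - F] — shift-reduce conflict.
I15 contains reduce item [P → ) F .] and shift item [F → F . b y] — shift-reduce conflict.

Answer: Yes — I6: [E → y F .] vs [F → F . b y]; I12: [P → - F .] vs [F → F . b y]; I14: [F → - y - .] vs [E → . b]; I15: [P → ) F .] vs [F → F . b y]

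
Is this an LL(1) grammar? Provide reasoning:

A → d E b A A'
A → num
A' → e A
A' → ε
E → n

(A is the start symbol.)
No. Predict set conflict for A': { 'e' }

A grammar is LL(1) if for each non-terminal N with multiple productions, the predict sets of those productions are pairwise disjoint, where PREDICT(N → α) = (FIRST(α) \ {ε}) ∪ (FOLLOW(N) if α ⇒* ε).

Relevant sets:
  FOLLOW(A') = { $, 'e' }

For A:
  PREDICT(A → d E b A A') = { 'd' }
  PREDICT(A → num) = { 'num' }
For A':
  PREDICT(A' → e A) = { 'e' }
  PREDICT(A' → ε) = { $, 'e' }
E has a single production, so nothing to check there.

Conflict found: Predict set conflict for A': { 'e' }
The grammar is NOT LL(1).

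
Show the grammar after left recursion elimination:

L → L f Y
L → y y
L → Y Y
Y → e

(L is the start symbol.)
L → y y L'
L → Y Y L'
L' → f Y L'
L' → ε
Y → e

L is directly left-recursive. The standard transformation for
  A → A α₁ | ... | A α_m | β₁ | ... | β_n
is
  A  → β₁ A' | ... | β_n A'
  A' → α₁ A' | ... | α_m A' | ε

L → y y becomes L → y y L'
L → Y Y becomes L → Y Y L'
L → L f Y becomes L' → f Y L'
Add L' → ε

Productions for other non-terminals are unchanged:
  Y → e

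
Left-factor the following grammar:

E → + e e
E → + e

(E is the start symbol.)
Left-factoring transforms A → αβ₁ | αβ₂ into A → αA' and A' → β₁ | β₂
(α is the longest common prefix among the alternatives). Repeat until
no nonterminal has two alternatives with a common prefix.

Round 1: E has alternatives sharing prefix '+ e'. Introduce E': E → + e E'
  Add: E' → e
  Add: E' → ε

No remaining common prefixes — done.

Resulting grammar:
E → + e E'
E' → e
E' → ε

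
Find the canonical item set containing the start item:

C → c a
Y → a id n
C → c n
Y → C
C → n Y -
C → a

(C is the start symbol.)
First, augment the grammar with C' → C
I₀ = CLOSURE({ [C' → . C] }):
  [C' → . C] has the dot before C: add [C → . c a], [C → . c n], [C → . n Y -], [C → . a]
No further items can be added.

I₀ = { [C → . a], [C → . c a], [C → . c n], [C → . n Y -], [C' → . C] }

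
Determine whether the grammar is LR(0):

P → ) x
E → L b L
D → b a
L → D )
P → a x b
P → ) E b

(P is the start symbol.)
Yes, the grammar is LR(0)

Augment with P' → P and build the canonical LR(0) collection (I0 = CLOSURE({[P' → . P]}), then GOTO on every symbol after a dot until no new states appear). It has 16 states:
  I0: { [P → . ) E b], [P → . ) x], [P → . a x b], [P' → . P] }  — shift
  I1: { [D → . b a], [E → . L b L], [L → . D )], [P → ) . E b], [P → ) . x] }  — shift
  I2: { [P' → P .] }  — accept
  I3: { [P → a . x b] }  — shift
  I4: { [P → a x . b] }  — shift
  I5: { [P → a x b .] }  — reduce
  I6: { [L → D . )] }  — shift
  I7: { [P → ) E . b] }  — shift
  I8: { [E → L . b L] }  — shift
  I9: { [D → b . a] }  — shift
  I10: { [P → ) x .] }  — reduce
  I11: { [D → b a .] }  — reduce
  I12: { [D → . b a], [E → L b . L], [L → . D )] }  — shift
  I13: { [E → L b L .] }  — reduce
  I14: { [P → ) E b .] }  — reduce
  I15: { [L → D ) .] }  — reduce

Every state is either a pure shift/goto state or contains exactly one complete item and nothing to shift — no conflicts. The grammar is LR(0).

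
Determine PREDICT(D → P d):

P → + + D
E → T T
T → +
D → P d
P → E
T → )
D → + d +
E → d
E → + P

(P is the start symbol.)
{ ')', '+', 'd' }

PREDICT(D → P d) = (FIRST(RHS) \ {ε}) ∪ (FOLLOW(D) if ε ∈ FIRST(RHS), i.e. RHS ⇒* ε)
FIRST(P) = { ')', '+', 'd' }
FIRST(P d) = { ')', '+', 'd' }
ε ∉ FIRST(P d), so FOLLOW(D) is not added.
PREDICT(D → P d) = { ')', '+', 'd' }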